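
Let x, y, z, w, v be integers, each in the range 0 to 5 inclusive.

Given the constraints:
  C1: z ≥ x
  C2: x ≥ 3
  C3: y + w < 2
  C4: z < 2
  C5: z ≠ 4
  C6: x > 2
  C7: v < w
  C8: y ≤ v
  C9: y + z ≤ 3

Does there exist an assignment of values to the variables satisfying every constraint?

Unsatisfiable

From constraints 1 and 2: z ≥ x and x ≥ 3, so z ≥ 3. From constraint 4: z ≤ 1. But 1 < 3, so no value of z works.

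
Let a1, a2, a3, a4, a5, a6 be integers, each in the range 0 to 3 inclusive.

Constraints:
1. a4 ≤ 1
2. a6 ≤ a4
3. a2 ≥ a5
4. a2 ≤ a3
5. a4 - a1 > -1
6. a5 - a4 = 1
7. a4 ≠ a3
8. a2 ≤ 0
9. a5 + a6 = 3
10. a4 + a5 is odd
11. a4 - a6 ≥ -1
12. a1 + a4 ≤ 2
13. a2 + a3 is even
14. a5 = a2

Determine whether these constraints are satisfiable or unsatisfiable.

Unsatisfiable

From constraints 3 and 8: a5 ≤ a2 ≤ 0. From constraints 1 and 2: a6 ≤ a4 ≤ 1. Hence a5 + a6 ≤ 1. But constraint 9 requires a5 + a6 = 3, and 3 > 1. Contradiction.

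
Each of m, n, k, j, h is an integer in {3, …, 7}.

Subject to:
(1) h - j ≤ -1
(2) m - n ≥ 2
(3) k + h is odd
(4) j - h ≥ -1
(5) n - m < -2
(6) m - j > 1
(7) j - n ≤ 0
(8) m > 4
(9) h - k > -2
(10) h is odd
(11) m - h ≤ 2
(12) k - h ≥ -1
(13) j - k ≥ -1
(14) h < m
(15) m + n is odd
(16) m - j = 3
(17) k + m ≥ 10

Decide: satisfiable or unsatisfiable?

Constraints 1, 2, 7, and 11 give n − j ≥ 0, j − h ≥ 1, h − m ≥ -2, m − n ≥ 2.
Adding all 4 inequalities: the left sides telescope to 0, and the right sides sum to 0 + 1 + (-2) + 2 = 1. So 0 ≥ 1, which is false.

Unsatisfiable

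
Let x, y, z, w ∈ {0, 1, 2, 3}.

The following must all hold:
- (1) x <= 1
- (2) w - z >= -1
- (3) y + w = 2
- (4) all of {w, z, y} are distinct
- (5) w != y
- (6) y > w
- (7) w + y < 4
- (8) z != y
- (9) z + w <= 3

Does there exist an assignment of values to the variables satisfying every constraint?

Take x = 0, y = 2, z = 1, w = 0. Then constraint 2: w - z = -1; constraint 3: y + w = 2; constraint 7: w + y = 2, and every other listed constraint is also met.

Satisfiable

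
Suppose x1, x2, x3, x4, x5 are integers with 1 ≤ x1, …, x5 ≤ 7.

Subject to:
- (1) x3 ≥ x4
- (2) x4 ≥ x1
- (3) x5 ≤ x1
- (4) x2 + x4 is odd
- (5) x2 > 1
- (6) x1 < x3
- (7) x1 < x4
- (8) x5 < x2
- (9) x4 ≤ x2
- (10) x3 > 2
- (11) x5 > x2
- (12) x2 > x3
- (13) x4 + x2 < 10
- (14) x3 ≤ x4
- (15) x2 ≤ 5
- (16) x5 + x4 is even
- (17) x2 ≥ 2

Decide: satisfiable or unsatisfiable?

Constraints 1, 3, 7, 11, and 12 give x2 < x5, x5 ≤ x1, x1 < x4, x4 ≤ x3, x3 < x2. Chaining: x2 < x5 ≤ x1 < x4 ≤ x3 < x2, which forces x2 < x2 — impossible.

Unsatisfiable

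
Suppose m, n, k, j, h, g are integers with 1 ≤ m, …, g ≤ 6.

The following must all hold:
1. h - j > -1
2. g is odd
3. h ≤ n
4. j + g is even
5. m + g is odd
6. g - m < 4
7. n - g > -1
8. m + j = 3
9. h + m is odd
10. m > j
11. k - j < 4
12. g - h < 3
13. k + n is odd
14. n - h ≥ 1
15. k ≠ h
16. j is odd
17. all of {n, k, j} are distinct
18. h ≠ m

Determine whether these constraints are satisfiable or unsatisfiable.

Satisfiable

One satisfying assignment is m = 2, n = 3, k = 4, j = 1, h = 1, g = 3.
For the less obvious constraints — constraint 1: h - j = 0; constraint 6: g - m = 1 — and the others hold by inspection.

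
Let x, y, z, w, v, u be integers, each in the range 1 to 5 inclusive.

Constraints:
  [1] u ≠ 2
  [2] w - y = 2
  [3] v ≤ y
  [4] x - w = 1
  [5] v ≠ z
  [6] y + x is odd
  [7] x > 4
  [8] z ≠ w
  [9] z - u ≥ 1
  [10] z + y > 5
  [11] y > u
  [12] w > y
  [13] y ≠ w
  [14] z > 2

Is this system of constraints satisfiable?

Satisfiable

Setting (x, y, z, w, v, u) = (5, 2, 5, 4, 1, 1) satisfies everything: constraint 2: w - y = 2; constraint 4: x - w = 1, and the others follow.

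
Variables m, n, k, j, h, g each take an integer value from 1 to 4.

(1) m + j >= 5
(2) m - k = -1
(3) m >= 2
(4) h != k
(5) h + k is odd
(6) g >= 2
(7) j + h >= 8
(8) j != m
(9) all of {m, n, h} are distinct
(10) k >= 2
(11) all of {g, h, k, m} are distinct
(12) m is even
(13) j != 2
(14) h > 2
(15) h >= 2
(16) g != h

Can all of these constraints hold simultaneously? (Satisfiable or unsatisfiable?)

Unsatisfiable

Constraints 3, 6, 10, and 15 confine each of g, h, k, m to the 3 values {2, …, 4} (the domain already gives each ≤ 4).
Constraint 11 requires all 4 of them to be distinct, but only 3 values are available — impossible by the pigeonhole principle.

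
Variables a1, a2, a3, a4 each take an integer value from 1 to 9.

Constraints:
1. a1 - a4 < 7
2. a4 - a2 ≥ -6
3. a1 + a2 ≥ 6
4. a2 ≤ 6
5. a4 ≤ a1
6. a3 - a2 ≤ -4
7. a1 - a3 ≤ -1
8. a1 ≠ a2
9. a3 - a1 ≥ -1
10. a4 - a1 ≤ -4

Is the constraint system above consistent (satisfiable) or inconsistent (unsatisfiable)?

Unsatisfiable

Constraints 2, 6, 9, and 10 give a2 − a3 ≥ 4, a3 − a1 ≥ -1, a1 − a4 ≥ 4, a4 − a2 ≥ -6.
Adding all 4 inequalities: the left sides telescope to 0, and the right sides sum to 4 + (-1) + 4 + (-6) = 1. So 0 ≥ 1, which is false.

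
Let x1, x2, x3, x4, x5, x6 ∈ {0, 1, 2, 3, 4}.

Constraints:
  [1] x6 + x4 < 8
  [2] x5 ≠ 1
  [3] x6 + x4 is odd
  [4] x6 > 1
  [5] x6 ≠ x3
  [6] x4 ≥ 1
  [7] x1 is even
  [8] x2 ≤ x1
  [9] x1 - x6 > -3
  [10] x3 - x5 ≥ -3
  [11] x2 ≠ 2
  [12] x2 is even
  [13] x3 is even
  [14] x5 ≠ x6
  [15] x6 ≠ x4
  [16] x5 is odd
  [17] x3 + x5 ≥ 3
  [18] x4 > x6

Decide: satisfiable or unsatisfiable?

The assignment x1 = 2, x2 = 0, x3 = 0, x4 = 3, x5 = 3, x6 = 2 works:
  constraint 1 holds since x6 + x4 = 5.
  constraint 9 holds since x1 - x6 = 0.
The rest check out directly.

Satisfiable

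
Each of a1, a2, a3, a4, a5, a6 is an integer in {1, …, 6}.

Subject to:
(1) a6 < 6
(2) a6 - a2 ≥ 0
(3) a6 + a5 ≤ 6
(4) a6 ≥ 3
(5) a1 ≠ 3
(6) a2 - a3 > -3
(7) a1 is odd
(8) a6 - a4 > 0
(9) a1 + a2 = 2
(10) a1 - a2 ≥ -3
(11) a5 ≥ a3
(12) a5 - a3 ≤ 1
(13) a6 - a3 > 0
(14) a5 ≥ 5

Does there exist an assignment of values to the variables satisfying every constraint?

From constraint 4: a6 ≥ 3. From constraint 14: a5 ≥ 5. Hence a6 + a5 ≥ 8. But constraint 3 requires a6 + a5 ≤ 6, and 6 < 8. Contradiction.

Unsatisfiable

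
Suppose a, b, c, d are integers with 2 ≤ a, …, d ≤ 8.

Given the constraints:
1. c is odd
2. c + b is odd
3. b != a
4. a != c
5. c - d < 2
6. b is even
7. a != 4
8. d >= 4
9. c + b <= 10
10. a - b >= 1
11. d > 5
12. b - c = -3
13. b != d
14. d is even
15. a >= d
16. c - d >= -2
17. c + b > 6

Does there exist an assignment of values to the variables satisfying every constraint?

Satisfiable

The assignment a = 6, b = 2, c = 5, d = 6 works:
  constraint 5 holds since c - d = -1.
  constraint 9 holds since c + b = 7.
The rest check out directly.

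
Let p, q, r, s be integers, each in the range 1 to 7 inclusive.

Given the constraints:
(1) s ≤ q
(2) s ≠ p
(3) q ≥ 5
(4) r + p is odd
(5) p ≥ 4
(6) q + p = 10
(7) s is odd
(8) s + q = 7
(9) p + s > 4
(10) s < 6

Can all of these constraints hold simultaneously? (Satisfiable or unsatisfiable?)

Satisfiable

The assignment p = 4, q = 6, r = 7, s = 1 works:
  constraint 6 holds since q + p = 10.
  constraint 8 holds since s + q = 7.
  constraint 9 holds since p + s = 5.
The rest check out directly.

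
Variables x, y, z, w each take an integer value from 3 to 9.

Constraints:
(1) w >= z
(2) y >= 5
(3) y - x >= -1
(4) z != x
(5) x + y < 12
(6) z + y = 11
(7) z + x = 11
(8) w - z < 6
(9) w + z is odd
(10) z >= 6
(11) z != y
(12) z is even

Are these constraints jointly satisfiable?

Take x = 5, y = 5, z = 6, w = 9. Then constraint 3: y - x = 0; constraint 5: x + y = 10; constraint 6: z + y = 11, and every other listed constraint is also met.

Satisfiable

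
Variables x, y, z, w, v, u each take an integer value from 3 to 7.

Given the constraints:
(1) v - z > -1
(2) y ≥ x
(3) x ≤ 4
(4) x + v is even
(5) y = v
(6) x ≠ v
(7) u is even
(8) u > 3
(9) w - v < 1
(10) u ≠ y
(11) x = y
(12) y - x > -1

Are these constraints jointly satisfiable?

Unsatisfiable

From constraints 5 and 11, x = y = v, so x = v. But constraint 6 says x ≠ v. Contradiction.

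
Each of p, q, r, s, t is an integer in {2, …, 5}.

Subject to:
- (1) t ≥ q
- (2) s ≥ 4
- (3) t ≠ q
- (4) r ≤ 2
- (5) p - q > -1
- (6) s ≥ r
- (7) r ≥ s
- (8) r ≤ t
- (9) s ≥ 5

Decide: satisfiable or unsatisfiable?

From constraint 9: s ≥ 5. From constraints 4 and 7: s ≤ r and r ≤ 2, so s ≤ 2. But 2 < 5, so no value of s works.

Unsatisfiable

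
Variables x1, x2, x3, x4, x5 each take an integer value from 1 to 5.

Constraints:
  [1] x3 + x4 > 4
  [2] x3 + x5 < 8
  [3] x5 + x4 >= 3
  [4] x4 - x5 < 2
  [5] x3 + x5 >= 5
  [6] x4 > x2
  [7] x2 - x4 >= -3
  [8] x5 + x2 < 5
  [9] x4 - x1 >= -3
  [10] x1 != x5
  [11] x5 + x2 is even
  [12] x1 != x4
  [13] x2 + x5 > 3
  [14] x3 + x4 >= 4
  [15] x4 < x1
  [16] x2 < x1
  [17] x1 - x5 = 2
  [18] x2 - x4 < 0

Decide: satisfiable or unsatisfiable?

Satisfiable

Take x1 = 5, x2 = 1, x3 = 3, x4 = 2, x5 = 3. Then constraint 1: x3 + x4 = 5; constraint 2: x3 + x5 = 6; constraint 3: x5 + x4 = 5, and every other listed constraint is also met.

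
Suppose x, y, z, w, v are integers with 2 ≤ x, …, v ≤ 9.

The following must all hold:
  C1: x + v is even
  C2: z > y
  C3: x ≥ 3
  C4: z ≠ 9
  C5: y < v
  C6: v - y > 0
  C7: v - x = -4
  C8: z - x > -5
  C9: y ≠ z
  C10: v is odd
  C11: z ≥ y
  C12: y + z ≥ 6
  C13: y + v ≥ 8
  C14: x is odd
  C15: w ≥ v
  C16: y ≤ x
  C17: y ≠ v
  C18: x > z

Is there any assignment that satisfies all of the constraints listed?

Take x = 9, y = 4, z = 5, w = 7, v = 5. Then constraint 6: v - y = 1; constraint 7: v - x = -4, and every other listed constraint is also met.

Satisfiable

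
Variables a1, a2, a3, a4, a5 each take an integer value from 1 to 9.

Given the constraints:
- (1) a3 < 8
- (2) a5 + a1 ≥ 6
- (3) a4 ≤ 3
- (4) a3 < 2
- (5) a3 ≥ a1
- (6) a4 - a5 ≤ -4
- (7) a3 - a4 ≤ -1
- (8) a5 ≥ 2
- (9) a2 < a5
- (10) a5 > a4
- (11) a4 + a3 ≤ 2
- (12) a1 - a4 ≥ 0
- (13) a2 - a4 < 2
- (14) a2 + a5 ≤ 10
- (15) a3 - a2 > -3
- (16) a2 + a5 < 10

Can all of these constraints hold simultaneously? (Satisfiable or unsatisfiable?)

Constraints 5, 7, and 12 give a4 ≤ a1, a1 ≤ a3, a3 < a4. Chaining: a4 ≤ a1 ≤ a3 < a4, which forces a4 < a4 — impossible.

Unsatisfiable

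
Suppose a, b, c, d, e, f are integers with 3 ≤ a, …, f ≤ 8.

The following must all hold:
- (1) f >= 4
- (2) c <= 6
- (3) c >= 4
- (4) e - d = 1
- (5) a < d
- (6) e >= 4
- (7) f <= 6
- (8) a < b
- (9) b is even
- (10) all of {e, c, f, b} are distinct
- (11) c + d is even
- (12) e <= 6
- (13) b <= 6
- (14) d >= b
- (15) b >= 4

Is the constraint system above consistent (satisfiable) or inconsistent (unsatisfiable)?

Constraints 1, 2, 3, 6, 7, 12, 13, and 15 confine each of e, c, f, b to the 3 values {4, …, 6}.
Constraint 10 requires all 4 of them to be distinct, but only 3 values are available — impossible by the pigeonhole principle.

Unsatisfiable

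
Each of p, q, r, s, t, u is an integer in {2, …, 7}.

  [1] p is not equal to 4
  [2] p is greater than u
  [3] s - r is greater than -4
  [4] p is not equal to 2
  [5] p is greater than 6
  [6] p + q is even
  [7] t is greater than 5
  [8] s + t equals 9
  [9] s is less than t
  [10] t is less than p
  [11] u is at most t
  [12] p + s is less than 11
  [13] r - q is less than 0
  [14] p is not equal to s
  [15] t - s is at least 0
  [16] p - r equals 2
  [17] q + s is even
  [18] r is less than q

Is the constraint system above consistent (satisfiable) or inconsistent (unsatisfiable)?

Satisfiable

One satisfying assignment is p = 7, q = 7, r = 5, s = 3, t = 6, u = 3.
For the less obvious constraints — constraint 3: s - r = -2; constraint 8: s + t = 9; constraint 12: p + s = 10 — and the others hold by inspection.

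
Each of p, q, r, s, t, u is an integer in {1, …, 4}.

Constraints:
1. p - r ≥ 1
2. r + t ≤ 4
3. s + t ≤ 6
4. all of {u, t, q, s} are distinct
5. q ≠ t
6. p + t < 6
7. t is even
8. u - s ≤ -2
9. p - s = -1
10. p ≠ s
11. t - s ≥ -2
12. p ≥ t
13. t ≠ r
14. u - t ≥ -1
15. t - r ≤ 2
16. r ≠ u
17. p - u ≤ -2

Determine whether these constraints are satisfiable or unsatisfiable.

Unsatisfiable

Constraints 1, 8, 11, 15, and 17 give t − s ≥ -2, s − u ≥ 2, u − p ≥ 2, p − r ≥ 1, r − t ≥ -2.
Adding all 5 inequalities: the left sides telescope to 0, and the right sides sum to (-2) + 2 + 2 + 1 + (-2) = 1. So 0 ≥ 1, which is false.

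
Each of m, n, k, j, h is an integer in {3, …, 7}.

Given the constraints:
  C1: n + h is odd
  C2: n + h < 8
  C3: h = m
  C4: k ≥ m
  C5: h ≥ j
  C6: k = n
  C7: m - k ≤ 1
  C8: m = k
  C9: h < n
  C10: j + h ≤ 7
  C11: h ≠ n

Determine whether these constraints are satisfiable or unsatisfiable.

From constraints 3, 6, and 8, h = m = k = n, so h = n. But constraint 11 says h ≠ n. Contradiction.

Unsatisfiable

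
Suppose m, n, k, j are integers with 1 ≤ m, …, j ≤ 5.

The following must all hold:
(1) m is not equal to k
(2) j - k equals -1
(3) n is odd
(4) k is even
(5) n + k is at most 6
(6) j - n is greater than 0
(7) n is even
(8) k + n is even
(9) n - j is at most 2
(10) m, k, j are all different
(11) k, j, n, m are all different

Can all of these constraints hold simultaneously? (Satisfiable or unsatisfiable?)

Unsatisfiable

Constraint 4 makes k even and constraint 3 makes n odd, so k + n must be odd. Constraint 8 says k + n is even — contradiction.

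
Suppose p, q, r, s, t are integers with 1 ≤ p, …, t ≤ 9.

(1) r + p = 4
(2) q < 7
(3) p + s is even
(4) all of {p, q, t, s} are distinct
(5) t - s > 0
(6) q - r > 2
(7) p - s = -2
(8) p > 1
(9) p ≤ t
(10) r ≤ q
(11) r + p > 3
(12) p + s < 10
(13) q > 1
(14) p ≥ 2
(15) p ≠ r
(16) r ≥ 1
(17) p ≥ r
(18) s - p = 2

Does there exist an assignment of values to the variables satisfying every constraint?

Satisfiable

Take p = 3, q = 4, r = 1, s = 5, t = 6. Then constraint 1: r + p = 4; constraint 5: t - s = 1; constraint 6: q - r = 3, and every other listed constraint is also met.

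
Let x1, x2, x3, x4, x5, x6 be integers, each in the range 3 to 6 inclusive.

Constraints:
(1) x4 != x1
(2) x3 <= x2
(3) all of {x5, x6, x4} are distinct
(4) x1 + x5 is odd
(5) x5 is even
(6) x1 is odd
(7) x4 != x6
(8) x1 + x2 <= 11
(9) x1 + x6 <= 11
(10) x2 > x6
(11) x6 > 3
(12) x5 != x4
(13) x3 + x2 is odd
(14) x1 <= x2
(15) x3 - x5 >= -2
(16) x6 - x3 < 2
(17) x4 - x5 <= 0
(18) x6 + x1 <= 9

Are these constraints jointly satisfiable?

Satisfiable

The assignment x1 = 5, x2 = 5, x3 = 4, x4 = 3, x5 = 6, x6 = 4 works:
  constraint 8 holds since x1 + x2 = 10.
  constraint 9 holds since x1 + x6 = 9.
The rest check out directly.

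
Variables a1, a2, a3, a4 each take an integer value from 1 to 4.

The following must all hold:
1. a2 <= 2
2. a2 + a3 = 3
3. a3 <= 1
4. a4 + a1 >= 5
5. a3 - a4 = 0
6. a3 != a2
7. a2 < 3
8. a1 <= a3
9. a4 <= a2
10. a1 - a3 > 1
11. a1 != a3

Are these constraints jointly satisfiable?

From constraints 1 and 9: a4 ≤ a2 ≤ 2. From constraints 3 and 8: a1 ≤ a3 ≤ 1. Hence a4 + a1 ≤ 3. But constraint 4 requires a4 + a1 ≥ 5, and 5 > 3. Contradiction.

Unsatisfiable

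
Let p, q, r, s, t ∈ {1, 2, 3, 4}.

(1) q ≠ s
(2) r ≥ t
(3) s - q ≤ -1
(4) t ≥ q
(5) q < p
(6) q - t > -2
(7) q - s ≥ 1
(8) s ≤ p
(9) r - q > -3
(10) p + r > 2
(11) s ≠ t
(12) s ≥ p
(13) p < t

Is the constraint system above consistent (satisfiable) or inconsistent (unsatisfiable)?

Unsatisfiable

Constraints 3, 5, and 12 give s < q, q < p, p ≤ s. Chaining: s < q < p ≤ s, which forces s < s — impossible.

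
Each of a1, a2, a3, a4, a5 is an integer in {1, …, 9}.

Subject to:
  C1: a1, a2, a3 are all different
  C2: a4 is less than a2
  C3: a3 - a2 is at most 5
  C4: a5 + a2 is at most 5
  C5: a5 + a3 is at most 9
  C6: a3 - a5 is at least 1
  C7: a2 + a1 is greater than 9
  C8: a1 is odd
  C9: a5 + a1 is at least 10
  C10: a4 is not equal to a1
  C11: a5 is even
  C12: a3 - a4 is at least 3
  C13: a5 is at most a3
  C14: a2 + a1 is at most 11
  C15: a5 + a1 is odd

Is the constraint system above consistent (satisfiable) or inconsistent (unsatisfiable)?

Satisfiable

The assignment a1 = 9, a2 = 2, a3 = 4, a4 = 1, a5 = 2 works:
  constraint 3 holds since a3 - a2 = 2.
  constraint 4 holds since a5 + a2 = 4.
The rest check out directly.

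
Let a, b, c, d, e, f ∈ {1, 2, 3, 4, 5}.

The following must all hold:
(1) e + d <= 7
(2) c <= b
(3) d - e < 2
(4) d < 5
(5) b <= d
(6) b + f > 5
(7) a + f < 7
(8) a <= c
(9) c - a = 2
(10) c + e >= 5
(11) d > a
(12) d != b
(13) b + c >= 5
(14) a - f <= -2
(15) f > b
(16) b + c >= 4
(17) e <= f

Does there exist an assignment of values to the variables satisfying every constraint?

Take a = 1, b = 3, c = 3, d = 4, e = 3, f = 4. Then constraint 1: e + d = 7; constraint 3: d - e = 1; constraint 6: b + f = 7, and every other listed constraint is also met.

Satisfiable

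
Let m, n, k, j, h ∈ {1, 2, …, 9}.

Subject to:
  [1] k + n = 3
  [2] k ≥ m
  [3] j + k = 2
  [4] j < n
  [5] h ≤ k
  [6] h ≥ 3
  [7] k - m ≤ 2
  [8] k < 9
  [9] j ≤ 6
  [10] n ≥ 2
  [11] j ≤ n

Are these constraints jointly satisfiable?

From constraints 5 and 6: k ≥ h ≥ 3. From constraint 10: n ≥ 2. Hence k + n ≥ 5. But constraint 1 requires k + n = 3, and 3 < 5. Contradiction.

Unsatisfiable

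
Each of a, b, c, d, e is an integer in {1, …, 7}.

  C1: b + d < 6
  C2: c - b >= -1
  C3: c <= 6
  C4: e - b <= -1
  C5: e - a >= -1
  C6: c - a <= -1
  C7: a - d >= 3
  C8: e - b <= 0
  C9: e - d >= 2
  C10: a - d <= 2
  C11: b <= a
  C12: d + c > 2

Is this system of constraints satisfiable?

Unsatisfiable

Constraints 2, 4, 6, 9, and 10 give e − d ≥ 2, d − a ≥ -2, a − c ≥ 1, c − b ≥ -1, b − e ≥ 1.
Adding all 5 inequalities: the left sides telescope to 0, and the right sides sum to 2 + (-2) + 1 + (-1) + 1 = 1. So 0 ≥ 1, which is false.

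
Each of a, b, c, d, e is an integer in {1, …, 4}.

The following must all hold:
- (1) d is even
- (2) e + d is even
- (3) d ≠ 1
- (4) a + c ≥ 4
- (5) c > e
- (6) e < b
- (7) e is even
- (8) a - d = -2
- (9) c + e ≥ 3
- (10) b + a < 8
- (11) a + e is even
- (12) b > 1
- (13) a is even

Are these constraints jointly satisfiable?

One satisfying assignment is a = 2, b = 4, c = 3, d = 4, e = 2.
For the less obvious constraints — constraint 4: a + c = 5; constraint 8: a - d = -2; constraint 9: c + e = 5 — and the others hold by inspection.

Satisfiable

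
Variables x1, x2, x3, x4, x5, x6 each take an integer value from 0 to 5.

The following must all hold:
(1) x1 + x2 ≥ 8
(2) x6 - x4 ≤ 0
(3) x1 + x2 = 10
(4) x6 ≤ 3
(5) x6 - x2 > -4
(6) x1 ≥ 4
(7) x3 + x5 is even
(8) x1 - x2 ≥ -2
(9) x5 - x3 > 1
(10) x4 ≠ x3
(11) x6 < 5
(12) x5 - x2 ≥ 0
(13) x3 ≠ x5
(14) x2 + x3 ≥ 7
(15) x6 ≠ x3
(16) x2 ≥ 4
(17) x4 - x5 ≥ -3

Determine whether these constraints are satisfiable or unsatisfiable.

Satisfiable

One satisfying assignment is x1 = 5, x2 = 5, x3 = 3, x4 = 5, x5 = 5, x6 = 2.
For the less obvious constraints — constraint 1: x1 + x2 = 10; constraint 2: x6 - x4 = -3 — and the others hold by inspection.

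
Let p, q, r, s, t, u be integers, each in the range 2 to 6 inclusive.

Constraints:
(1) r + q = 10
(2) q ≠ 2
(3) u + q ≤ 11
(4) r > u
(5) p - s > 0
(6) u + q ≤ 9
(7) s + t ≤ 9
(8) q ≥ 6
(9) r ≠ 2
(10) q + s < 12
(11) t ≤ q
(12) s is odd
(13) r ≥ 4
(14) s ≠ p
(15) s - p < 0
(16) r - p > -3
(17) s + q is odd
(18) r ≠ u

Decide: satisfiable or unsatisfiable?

Try p = 6, q = 6, r = 4, s = 3, t = 3, u = 3.
Check constraint 1: r + q = 10; constraint 3: u + q = 9. The remaining constraints are straightforward to verify.

Satisfiable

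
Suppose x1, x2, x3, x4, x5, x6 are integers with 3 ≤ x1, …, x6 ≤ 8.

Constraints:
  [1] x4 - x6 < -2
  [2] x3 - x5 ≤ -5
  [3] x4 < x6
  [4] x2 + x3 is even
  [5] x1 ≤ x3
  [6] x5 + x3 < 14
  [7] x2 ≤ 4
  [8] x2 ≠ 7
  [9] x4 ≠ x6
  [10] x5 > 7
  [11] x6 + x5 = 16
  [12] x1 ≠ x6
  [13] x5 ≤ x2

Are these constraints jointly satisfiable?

Unsatisfiable

From constraint 10: x5 ≥ 8. From constraints 7 and 13: x5 ≤ x2 and x2 ≤ 4, so x5 ≤ 4. But 4 < 8, so no value of x5 works.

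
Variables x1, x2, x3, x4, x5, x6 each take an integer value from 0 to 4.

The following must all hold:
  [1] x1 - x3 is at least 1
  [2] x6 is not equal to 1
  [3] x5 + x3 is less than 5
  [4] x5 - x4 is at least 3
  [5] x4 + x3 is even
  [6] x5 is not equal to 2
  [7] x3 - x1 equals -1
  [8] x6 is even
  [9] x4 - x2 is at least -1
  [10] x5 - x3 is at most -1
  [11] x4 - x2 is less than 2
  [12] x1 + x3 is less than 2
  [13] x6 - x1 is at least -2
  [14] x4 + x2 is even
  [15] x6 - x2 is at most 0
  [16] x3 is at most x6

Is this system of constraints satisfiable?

Unsatisfiable

Constraints 1, 4, 9, 10, 13, and 15 give x6 − x1 ≥ -2, x1 − x3 ≥ 1, x3 − x5 ≥ 1, x5 − x4 ≥ 3, x4 − x2 ≥ -1, x2 − x6 ≥ 0.
Adding all 6 inequalities: the left sides telescope to 0, and the right sides sum to (-2) + 1 + 1 + 3 + (-1) + 0 = 2. So 0 ≥ 2, which is false.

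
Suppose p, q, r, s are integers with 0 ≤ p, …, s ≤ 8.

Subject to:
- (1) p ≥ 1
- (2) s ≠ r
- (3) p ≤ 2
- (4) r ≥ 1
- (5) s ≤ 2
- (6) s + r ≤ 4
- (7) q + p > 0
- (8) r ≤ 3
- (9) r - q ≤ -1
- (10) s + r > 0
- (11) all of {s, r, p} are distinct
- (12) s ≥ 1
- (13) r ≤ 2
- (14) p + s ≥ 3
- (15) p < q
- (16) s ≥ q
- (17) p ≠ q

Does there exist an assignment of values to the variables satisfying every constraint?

Constraints 1, 3, 4, 5, 12, and 13 confine each of s, r, p to the 2 values {1, 2}.
Constraint 11 requires all 3 of them to be distinct, but only 2 values are available — impossible by the pigeonhole principle.

Unsatisfiable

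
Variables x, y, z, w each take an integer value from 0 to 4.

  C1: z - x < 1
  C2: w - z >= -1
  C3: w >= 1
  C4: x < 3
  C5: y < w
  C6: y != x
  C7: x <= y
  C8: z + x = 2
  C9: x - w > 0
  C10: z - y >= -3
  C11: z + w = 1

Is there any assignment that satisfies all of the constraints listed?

Unsatisfiable

Constraints 5, 7, and 9 give y < w, w < x, x ≤ y. Chaining: y < w < x ≤ y, which forces y < y — impossible.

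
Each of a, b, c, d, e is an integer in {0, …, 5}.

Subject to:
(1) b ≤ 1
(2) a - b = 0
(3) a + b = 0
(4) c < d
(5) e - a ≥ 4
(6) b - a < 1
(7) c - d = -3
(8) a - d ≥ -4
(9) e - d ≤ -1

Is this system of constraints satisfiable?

Constraints 5, 8, and 9 give d − e ≥ 1, e − a ≥ 4, a − d ≥ -4.
Adding all 3 inequalities: the left sides telescope to 0, and the right sides sum to 1 + 4 + (-4) = 1. So 0 ≥ 1, which is false.

Unsatisfiable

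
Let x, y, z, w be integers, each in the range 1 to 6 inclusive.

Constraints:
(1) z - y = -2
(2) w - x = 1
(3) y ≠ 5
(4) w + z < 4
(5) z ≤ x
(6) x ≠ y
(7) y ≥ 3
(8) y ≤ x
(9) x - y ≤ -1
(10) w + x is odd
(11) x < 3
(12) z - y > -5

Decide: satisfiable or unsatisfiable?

From constraints 7 and 8: x ≥ y and y ≥ 3, so x ≥ 3. From constraint 11: x ≤ 2. But 2 < 3, so no value of x works.

Unsatisfiable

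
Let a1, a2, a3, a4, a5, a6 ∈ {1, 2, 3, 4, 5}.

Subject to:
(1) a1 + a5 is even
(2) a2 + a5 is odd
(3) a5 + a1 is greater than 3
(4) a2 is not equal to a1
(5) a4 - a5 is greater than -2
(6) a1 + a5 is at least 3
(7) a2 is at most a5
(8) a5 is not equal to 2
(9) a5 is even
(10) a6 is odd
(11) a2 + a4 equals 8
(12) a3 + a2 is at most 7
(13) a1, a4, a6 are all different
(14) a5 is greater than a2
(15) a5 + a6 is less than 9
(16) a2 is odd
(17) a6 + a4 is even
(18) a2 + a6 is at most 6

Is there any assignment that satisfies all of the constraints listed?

Satisfiable

Setting (a1, a2, a3, a4, a5, a6) = (2, 3, 2, 5, 4, 3) satisfies everything: constraint 3: a5 + a1 = 6; constraint 5: a4 - a5 = 1; constraint 6: a1 + a5 = 6, and the others follow.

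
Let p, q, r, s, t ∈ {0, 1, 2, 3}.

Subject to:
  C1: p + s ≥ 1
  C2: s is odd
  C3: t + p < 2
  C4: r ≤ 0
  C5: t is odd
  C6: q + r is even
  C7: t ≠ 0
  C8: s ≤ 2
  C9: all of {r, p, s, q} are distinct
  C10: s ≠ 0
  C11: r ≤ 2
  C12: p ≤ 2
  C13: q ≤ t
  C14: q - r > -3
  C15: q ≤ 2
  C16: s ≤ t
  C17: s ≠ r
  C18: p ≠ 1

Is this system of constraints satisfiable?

Constraints 8, 11, 12, and 15 confine each of r, p, s, q to the 3 values {0, …, 2} (the domain already gives each ≥ 0).
Constraint 9 requires all 4 of them to be distinct, but only 3 values are available — impossible by the pigeonhole principle.

Unsatisfiable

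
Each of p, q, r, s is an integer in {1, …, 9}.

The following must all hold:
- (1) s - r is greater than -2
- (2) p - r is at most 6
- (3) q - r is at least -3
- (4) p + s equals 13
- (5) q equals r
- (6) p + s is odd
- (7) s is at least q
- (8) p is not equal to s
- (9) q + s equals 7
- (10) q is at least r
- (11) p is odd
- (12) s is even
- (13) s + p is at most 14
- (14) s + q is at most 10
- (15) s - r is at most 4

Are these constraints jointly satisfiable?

Take p = 9, q = 3, r = 3, s = 4. Then constraint 1: s - r = 1; constraint 2: p - r = 6, and every other listed constraint is also met.

Satisfiable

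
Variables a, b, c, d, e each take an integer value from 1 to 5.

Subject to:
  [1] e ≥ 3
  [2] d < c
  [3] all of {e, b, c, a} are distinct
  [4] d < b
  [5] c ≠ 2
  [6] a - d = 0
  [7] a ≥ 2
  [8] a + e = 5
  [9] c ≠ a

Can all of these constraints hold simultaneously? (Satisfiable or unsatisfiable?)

Satisfiable

The assignment a = 2, b = 5, c = 4, d = 2, e = 3 works:
  constraint 3 holds since values 3, 5, 4, 2 are distinct.
  constraint 6 holds since a - d = 0.
  constraint 8 holds since a + e = 5.
The rest check out directly.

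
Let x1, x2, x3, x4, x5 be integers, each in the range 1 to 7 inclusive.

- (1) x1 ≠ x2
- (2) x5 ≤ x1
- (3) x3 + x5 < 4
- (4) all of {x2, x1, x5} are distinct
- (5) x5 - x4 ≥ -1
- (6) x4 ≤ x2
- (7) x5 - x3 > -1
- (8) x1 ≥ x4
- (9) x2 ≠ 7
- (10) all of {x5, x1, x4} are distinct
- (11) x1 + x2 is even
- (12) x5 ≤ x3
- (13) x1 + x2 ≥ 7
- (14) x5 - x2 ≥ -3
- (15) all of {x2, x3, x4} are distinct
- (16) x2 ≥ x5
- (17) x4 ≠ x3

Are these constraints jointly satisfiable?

The assignment x1 = 7, x2 = 3, x3 = 1, x4 = 2, x5 = 1 works:
  constraint 3 holds since x3 + x5 = 2.
  constraint 5 holds since x5 - x4 = -1.
The rest check out directly.

Satisfiable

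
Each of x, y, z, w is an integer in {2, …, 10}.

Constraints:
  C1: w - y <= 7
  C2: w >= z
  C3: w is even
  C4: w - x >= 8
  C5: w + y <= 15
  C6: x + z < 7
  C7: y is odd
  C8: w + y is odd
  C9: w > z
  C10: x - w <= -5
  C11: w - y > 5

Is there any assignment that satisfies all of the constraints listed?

The assignment x = 2, y = 3, z = 2, w = 10 works:
  constraint 1 holds since w - y = 7.
  constraint 4 holds since w - x = 8.
  constraint 5 holds since w + y = 13.
The rest check out directly.

Satisfiable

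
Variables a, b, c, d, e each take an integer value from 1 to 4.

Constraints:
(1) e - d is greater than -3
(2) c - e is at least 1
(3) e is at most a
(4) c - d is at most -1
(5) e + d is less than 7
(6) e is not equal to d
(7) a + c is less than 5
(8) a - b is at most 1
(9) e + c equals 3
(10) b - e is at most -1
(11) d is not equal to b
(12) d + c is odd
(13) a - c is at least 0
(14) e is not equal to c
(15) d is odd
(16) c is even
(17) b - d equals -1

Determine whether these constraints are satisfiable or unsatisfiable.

Unsatisfiable

Constraints 2, 8, 10, and 13 give a − c ≥ 0, c − e ≥ 1, e − b ≥ 1, b − a ≥ -1.
Adding all 4 inequalities: the left sides telescope to 0, and the right sides sum to 0 + 1 + 1 + (-1) = 1. So 0 ≥ 1, which is false.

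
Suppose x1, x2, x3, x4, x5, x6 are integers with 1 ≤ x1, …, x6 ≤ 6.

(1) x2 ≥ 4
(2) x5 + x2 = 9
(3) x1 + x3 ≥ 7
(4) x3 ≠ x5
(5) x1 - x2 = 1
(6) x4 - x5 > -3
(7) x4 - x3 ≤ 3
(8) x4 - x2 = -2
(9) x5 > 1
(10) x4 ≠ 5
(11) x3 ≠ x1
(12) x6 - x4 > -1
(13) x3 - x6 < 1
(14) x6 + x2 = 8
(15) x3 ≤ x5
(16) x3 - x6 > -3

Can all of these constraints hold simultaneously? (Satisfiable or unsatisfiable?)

Take x1 = 6, x2 = 5, x3 = 2, x4 = 3, x5 = 4, x6 = 3. Then constraint 2: x5 + x2 = 9; constraint 3: x1 + x3 = 8; constraint 5: x1 - x2 = 1, and every other listed constraint is also met.

Satisfiable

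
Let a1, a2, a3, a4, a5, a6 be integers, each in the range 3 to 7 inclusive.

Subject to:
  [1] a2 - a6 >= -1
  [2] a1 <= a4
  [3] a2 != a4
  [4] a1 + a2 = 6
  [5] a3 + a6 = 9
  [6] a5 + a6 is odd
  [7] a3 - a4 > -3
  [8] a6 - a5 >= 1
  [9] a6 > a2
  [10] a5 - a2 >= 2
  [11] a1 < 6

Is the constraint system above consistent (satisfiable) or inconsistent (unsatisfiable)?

Unsatisfiable

Constraints 1, 8, and 10 give a5 − a2 ≥ 2, a2 − a6 ≥ -1, a6 − a5 ≥ 1.
Adding all 3 inequalities: the left sides telescope to 0, and the right sides sum to 2 + (-1) + 1 = 2. So 0 ≥ 2, which is false.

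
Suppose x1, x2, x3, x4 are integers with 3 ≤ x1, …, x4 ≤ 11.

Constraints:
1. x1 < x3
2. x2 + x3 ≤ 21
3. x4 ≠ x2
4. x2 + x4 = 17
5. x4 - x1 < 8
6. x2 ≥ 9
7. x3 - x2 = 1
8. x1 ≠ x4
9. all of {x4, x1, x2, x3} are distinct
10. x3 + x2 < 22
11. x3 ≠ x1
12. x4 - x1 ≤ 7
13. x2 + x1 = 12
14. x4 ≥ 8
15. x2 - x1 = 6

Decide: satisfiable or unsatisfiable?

Satisfiable

One satisfying assignment is x1 = 3, x2 = 9, x3 = 10, x4 = 8.
For the less obvious constraints — constraint 2: x2 + x3 = 19; constraint 4: x2 + x4 = 17; constraint 5: x4 - x1 = 5 — and the others hold by inspection.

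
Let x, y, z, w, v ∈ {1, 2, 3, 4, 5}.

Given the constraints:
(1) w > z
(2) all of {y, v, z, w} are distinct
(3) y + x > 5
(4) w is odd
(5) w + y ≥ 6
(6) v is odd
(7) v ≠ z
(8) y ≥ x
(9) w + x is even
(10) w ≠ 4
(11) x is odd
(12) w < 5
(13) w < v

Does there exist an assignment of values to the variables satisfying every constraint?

Setting (x, y, z, w, v) = (3, 4, 1, 3, 5) satisfies everything: constraint 2: values 4, 5, 1, 3 are distinct; constraint 3: y + x = 7; constraint 5: w + y = 7, and the others follow.

Satisfiable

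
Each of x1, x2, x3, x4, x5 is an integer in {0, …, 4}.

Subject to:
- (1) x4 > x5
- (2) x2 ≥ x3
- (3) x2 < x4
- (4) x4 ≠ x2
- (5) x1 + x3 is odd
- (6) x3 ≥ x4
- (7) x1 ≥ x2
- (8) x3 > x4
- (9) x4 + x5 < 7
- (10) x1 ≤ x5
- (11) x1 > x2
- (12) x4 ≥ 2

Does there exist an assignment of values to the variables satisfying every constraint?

Constraints 1, 2, 8, 10, and 11 give x5 < x4, x4 < x3, x3 ≤ x2, x2 < x1, x1 ≤ x5. Chaining: x5 < x4 < x3 ≤ x2 < x1 ≤ x5, which forces x5 < x5 — impossible.

Unsatisfiable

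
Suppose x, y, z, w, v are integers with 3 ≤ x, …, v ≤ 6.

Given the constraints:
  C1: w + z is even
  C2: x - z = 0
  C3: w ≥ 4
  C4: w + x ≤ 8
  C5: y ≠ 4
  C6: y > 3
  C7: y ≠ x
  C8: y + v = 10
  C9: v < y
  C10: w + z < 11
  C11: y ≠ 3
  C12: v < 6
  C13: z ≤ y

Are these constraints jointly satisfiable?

Setting (x, y, z, w, v) = (4, 6, 4, 4, 4) satisfies everything: constraint 2: x - z = 0; constraint 4: w + x = 8; constraint 8: y + v = 10, and the others follow.

Satisfiable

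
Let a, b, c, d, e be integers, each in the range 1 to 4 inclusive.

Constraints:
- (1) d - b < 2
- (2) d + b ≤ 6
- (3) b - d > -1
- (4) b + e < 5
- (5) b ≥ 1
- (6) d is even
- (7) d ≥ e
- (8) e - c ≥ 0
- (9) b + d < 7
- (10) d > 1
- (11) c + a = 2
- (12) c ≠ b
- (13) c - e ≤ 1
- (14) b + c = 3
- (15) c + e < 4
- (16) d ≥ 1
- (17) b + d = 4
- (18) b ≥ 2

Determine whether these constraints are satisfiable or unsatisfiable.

Take a = 1, b = 2, c = 1, d = 2, e = 1. Then constraint 1: d - b = 0; constraint 2: d + b = 4, and every other listed constraint is also met.

Satisfiable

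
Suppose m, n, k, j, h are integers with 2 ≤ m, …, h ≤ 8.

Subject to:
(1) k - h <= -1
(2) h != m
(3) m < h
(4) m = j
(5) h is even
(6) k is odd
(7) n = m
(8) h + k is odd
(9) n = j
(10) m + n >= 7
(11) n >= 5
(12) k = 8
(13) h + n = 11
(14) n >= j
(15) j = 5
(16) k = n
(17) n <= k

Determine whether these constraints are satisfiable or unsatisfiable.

Constraint 12 fixes k = 8 and constraint 15 fixes j = 5. Constraints 4, 7, and 16 give k = n = m = j, so k = j. But 8 ≠ 5 — contradiction.

Unsatisfiable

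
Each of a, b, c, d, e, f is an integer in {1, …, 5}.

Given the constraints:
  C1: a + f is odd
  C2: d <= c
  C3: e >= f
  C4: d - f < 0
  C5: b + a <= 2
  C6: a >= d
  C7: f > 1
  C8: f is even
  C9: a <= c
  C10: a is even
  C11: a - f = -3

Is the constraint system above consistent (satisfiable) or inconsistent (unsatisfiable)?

Constraint 10 makes a even and constraint 8 makes f even, so a + f must be even. Constraint 1 says a + f is odd — contradiction.

Unsatisfiable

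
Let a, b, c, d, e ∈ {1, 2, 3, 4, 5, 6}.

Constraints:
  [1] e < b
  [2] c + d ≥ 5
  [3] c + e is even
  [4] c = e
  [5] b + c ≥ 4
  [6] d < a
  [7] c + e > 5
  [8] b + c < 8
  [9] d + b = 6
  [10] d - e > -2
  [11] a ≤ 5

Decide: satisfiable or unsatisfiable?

The assignment a = 3, b = 4, c = 3, d = 2, e = 3 works:
  constraint 2 holds since c + d = 5.
  constraint 5 holds since b + c = 7.
The rest check out directly.

Satisfiable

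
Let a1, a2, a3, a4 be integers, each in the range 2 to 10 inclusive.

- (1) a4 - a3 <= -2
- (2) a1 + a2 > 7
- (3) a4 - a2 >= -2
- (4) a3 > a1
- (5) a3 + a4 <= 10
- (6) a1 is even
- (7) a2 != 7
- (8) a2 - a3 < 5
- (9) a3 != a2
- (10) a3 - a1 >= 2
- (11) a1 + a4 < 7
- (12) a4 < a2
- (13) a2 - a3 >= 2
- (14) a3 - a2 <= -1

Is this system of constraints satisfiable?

Unsatisfiable

Constraints 1, 3, and 13 give a3 − a4 ≥ 2, a4 − a2 ≥ -2, a2 − a3 ≥ 2.
Adding all 3 inequalities: the left sides telescope to 0, and the right sides sum to 2 + (-2) + 2 = 2. So 0 ≥ 2, which is false.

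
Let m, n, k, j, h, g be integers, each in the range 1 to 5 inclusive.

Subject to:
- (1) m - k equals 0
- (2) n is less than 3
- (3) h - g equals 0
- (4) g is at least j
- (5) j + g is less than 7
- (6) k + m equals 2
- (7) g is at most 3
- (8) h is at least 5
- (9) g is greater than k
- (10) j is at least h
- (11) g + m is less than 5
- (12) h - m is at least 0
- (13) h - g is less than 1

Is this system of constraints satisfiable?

From constraints 8 and 10: j ≥ h and h ≥ 5, so j ≥ 5. From constraints 4 and 7: j ≤ g and g ≤ 3, so j ≤ 3. But 3 < 5, so no value of j works.

Unsatisfiable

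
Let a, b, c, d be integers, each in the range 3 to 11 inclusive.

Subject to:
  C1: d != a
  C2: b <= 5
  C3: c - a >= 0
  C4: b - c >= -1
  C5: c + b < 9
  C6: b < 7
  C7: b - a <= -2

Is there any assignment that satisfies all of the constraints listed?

Unsatisfiable

Constraints 3, 4, and 7 give b − c ≥ -1, c − a ≥ 0, a − b ≥ 2.
Adding all 3 inequalities: the left sides telescope to 0, and the right sides sum to (-1) + 0 + 2 = 1. So 0 ≥ 1, which is false.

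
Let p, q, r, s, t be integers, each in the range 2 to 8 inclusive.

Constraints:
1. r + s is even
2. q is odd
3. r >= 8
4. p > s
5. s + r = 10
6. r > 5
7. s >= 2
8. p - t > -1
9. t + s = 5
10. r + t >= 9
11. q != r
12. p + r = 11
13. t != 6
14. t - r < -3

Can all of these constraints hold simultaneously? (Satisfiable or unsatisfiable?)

Setting (p, q, r, s, t) = (3, 3, 8, 2, 3) satisfies everything: constraint 5: s + r = 10; constraint 8: p - t = 0, and the others follow.

Satisfiable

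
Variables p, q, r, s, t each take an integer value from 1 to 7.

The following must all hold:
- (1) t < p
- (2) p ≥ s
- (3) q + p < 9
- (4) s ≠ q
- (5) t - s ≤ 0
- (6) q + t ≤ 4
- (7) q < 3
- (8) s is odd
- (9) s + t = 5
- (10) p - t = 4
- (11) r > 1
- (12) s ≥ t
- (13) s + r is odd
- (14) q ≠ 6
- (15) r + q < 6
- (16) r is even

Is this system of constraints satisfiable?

Satisfiable

The assignment p = 6, q = 1, r = 4, s = 3, t = 2 works:
  constraint 3 holds since q + p = 7.
  constraint 5 holds since t - s = -1.
The rest check out directly.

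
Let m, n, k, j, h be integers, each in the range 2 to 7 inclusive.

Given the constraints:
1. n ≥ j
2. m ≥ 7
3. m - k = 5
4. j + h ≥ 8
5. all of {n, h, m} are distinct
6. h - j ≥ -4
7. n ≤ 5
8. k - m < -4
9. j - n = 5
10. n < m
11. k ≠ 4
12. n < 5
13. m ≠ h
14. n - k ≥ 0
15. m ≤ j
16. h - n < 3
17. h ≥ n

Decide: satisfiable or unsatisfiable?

Unsatisfiable

From constraints 2 and 15: j ≥ m and m ≥ 7, so j ≥ 7. From constraints 1 and 7: j ≤ n and n ≤ 5, so j ≤ 5. But 5 < 7, so no value of j works.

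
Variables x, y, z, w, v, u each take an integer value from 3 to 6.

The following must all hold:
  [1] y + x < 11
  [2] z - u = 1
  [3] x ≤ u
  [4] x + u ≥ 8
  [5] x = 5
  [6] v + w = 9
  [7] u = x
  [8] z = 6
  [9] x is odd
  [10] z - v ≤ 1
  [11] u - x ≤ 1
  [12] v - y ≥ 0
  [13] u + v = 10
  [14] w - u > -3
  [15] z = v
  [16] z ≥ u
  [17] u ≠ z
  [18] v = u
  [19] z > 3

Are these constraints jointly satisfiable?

Unsatisfiable

Constraint 8 fixes z = 6 and constraint 5 fixes x = 5. Constraints 7, 15, and 18 give z = v = u = x, so z = x. But 6 ≠ 5 — contradiction.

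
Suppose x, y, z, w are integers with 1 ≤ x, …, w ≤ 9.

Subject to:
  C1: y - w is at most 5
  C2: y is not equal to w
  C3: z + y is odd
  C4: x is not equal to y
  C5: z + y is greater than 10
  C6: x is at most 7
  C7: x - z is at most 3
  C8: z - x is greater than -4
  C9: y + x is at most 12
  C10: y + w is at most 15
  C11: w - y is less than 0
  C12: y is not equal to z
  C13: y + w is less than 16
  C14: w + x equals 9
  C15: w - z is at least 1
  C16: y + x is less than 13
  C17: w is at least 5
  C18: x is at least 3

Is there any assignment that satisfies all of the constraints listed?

Setting (x, y, z, w) = (4, 8, 3, 5) satisfies everything: constraint 1: y - w = 3; constraint 5: z + y = 11, and the others follow.

Satisfiable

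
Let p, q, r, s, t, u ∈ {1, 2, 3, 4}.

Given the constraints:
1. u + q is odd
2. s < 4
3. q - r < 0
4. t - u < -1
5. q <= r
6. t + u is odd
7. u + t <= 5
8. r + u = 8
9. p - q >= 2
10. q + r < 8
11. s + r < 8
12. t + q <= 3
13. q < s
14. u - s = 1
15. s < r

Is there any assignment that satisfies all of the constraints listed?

Take p = 4, q = 1, r = 4, s = 3, t = 1, u = 4. Then constraint 3: q - r = -3; constraint 4: t - u = -3, and every other listed constraint is also met.

Satisfiable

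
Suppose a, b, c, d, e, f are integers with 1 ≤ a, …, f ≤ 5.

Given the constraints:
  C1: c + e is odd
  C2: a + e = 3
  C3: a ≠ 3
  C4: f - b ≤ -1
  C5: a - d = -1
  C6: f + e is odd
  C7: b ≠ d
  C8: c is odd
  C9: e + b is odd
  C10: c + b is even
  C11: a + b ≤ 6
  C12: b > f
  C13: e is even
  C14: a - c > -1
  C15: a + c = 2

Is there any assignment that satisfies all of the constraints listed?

Take a = 1, b = 5, c = 1, d = 2, e = 2, f = 1. Then constraint 2: a + e = 3; constraint 4: f - b = -4, and every other listed constraint is also met.

Satisfiable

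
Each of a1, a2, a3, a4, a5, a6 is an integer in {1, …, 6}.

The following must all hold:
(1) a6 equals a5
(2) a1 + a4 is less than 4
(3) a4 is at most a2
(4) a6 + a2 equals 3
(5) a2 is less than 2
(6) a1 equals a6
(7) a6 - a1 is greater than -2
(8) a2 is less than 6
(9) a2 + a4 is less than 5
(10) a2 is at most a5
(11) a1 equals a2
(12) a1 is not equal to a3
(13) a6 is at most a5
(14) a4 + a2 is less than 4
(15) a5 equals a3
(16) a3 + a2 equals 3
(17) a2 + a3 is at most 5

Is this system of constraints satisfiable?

From constraints 1, 6, and 15, a1 = a6 = a5 = a3, so a1 = a3. But constraint 12 says a1 ≠ a3. Contradiction.

Unsatisfiable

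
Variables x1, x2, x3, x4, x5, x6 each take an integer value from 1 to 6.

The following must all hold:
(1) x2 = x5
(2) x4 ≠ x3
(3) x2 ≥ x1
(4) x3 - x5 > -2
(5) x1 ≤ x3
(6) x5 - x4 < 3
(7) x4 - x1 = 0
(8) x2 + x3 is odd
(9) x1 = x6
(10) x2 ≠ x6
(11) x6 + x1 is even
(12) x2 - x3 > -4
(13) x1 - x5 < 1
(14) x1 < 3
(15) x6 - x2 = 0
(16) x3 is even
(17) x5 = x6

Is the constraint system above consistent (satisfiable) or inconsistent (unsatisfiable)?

From constraints 1 and 17, x2 = x5 = x6, so x2 = x6. But constraint 10 says x2 ≠ x6. Contradiction.

Unsatisfiable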